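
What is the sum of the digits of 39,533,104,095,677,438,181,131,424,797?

125

3+9+5+3+3+1+0+4+0+9+5+6+7+7+4+3+8+1+8+1+1+3+1+4+2+4+7+9+7 = 125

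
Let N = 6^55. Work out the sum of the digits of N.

162

6^55 = 6285195213566005335561053533150026217291776
Sum of its 43 digits: 162.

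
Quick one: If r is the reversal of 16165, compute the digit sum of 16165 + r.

20

Reversal of 16165 is 56161; 16165 + 56161 = 72326.
Digit sum of 72326: 7+2+3+2+6 = 20.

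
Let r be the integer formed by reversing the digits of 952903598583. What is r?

Reversing 952903598583 gives 385895309259.

385895309259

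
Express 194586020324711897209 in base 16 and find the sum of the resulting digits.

139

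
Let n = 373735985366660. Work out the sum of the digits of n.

77

3+7+3+7+3+5+9+8+5+3+6+6+6+6+0 = 77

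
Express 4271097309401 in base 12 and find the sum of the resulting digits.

87

4271097309401 in base 12 is 58B925A1B9B5.
Digit sum: 5+8+11+9+2+5+10+1+11+9+11+5 = 87.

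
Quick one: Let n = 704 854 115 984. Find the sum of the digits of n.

56

7+0+4+8+5+4+1+1+5+9+8+4 = 56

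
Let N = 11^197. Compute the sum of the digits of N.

11^197 = 14267864497405095733447186055252564542342841773177143862714135658180034907347777165669887803105397864865425849164839252403783522440199784387682878619338889847653926337839652018288271666135359988487083372571
Sum of its 206 digits: 1004.

1004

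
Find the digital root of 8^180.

1

The digital root of n equals n mod 9 (or 9 when 9 | n), so we need 8^180 mod 9.
8^180 ≡ 1 (mod 9), so the digital root is 1.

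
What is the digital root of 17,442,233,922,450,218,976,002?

2

1+7+4+4+2+2+3+3+9+2+2+4+5+0+2+1+8+9+7+6+0+0+2 = 83
8+3 = 11
1+1 = 2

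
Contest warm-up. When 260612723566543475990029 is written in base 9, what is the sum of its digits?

101

260612723566543475990029 in base 9 is 3235706632805078801655074.
Digit sum: 3+2+3+5+7+0+6+6+3+2+8+0+5+0+7+8+8+0+1+6+5+5+0+7+4 = 101.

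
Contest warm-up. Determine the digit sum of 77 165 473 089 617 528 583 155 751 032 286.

7+7+1+6+5+4+7+3+0+8+9+6+1+7+5+2+8+5+8+3+1+5+5+7+5+1+0+3+2+2+8+6 = 147

147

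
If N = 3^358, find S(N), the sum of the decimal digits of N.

3^358 = 644776483922340473730326807668756918320750833149124226647511550765929821022906110522825158851433886615262851437641510393102036562272410856648696421098539736780572895577689
Sum of its 171 digits: 756.

756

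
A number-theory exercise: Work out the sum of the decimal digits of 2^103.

2^103 = 10141204801825835211973625643008
Sum of its 32 digits: 110.

110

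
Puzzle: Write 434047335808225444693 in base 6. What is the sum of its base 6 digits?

73

434047335808225444693 in base 6 is 231334043511501044415135541.
Digit sum: 2+3+1+3+3+4+0+4+3+5+1+1+5+0+1+0+4+4+4+1+5+1+3+5+5+4+1 = 73.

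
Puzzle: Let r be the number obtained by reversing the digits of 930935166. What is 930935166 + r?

Reverse of 930935166 is 661539039.
930935166 + 661539039 = 1592474205

1592474205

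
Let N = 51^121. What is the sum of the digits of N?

936

51^121 = 413039235169048823005888508508248828289336063773200533359742877058541004558812200148210066526758195264291435968434485918267929764044158870329299804646351908346819245586815946716924817293250893503692953156051
Sum of its 207 digits: 936.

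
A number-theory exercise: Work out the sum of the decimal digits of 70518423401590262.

7+0+5+1+8+4+2+3+4+0+1+5+9+0+2+6+2 = 59

59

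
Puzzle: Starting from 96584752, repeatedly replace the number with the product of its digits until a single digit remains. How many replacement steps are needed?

2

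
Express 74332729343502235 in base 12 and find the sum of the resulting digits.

111

74332729343502235 in base 12 is 49A8AB0B2A329877.
Digit sum: 4+9+10+8+10+11+0+11+2+10+3+2+9+8+7+7 = 111.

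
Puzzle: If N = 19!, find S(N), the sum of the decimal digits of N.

45

19! = 121645100408832000
Sum of its 18 digits: 45.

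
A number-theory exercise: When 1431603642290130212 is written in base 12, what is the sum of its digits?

101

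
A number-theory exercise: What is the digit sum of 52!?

52! = 80658175170943878571660636856403766975289505440883277824000000000000
Sum of its 68 digits: 279.

279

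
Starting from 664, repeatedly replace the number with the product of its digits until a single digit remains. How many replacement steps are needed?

3

664 → 144 → 16 → 6 (3 steps)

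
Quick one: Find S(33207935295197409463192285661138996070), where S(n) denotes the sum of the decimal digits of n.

174

3+3+2+0+7+9+3+5+2+9+5+1+9+7+4+0+9+4+6+3+1+9+2+2+8+5+6+6+1+1+3+8+9+9+6+0+7+0 = 174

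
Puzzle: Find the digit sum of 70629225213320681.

59

7+0+6+2+9+2+2+5+2+1+3+3+2+0+6+8+1 = 59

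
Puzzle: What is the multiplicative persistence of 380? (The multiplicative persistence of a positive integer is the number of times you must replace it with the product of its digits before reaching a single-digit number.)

1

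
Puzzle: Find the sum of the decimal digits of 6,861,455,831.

6+8+6+1+4+5+5+8+3+1 = 47

47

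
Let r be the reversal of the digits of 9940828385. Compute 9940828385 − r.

Reverse of 9940828385 is 5838280499.
9940828385 − 5838280499 = 4102547886

4102547886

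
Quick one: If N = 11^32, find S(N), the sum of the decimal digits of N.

139

11^32 = 2111377674535255285545615254209921
Sum of its 34 digits: 139.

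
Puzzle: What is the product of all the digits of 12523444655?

1×2×5×2×3×4×4×4×6×5×5 = 576000

576000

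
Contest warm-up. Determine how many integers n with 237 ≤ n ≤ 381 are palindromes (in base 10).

14

The integers in [237, 381] that are palindromes (in base 10): 242, 252, 262, 272, 282, 292, …, 363, 373.
14 qualify.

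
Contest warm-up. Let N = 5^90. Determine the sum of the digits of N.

316

5^90 = 807793566946316088741610050849573099185363389551639556884765625
Sum of its 63 digits: 316.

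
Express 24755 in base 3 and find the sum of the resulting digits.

24755 in base 3 is 1020221212.
Digit sum: 1+0+2+0+2+2+1+2+1+2 = 13.

13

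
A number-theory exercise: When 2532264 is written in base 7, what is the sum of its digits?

24

2532264 in base 7 is 30344460.
Digit sum: 3+0+3+4+4+4+6+0 = 24.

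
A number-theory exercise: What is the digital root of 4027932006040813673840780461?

4+0+2+7+9+3+2+0+0+6+0+4+0+8+1+3+6+7+3+8+4+0+7+8+0+4+6+1 = 103
1+0+3 = 4

4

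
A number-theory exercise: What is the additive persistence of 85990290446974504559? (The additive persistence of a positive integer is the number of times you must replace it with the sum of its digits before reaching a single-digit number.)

85990290446974504559 → 104 → 5 (2 steps)

2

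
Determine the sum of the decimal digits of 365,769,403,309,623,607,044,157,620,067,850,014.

139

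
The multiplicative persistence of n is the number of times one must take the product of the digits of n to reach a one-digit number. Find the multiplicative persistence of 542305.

542305 → 0 (1 step)

1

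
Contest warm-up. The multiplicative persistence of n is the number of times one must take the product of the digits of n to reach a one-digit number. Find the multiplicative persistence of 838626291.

838626291 → 248832 → 3072 → 0 (3 steps)

3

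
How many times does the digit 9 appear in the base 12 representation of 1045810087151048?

1045810087151048 in base 12 is 99365002219008.
The digit 9 appears 3 times.

3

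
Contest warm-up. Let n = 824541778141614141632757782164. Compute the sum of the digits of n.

8+2+4+5+4+1+7+7+8+1+4+1+6+1+4+1+4+1+6+3+2+7+5+7+7+8+2+1+6+4 = 127

127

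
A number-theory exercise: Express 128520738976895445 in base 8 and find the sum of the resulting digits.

68

128520738976895445 in base 8 is 7104616714077210725.
Digit sum: 7+1+0+4+6+1+6+7+1+4+0+7+7+2+1+0+7+2+5 = 68.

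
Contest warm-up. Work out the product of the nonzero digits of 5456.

5×4×5×6 = 600

600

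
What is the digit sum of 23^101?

623

23^101 = 342382404646349906057205801490874347335703752037431479791270728812115965406404621099504973295378976497369961620127288149768965118187148023
Sum of its 138 digits: 623.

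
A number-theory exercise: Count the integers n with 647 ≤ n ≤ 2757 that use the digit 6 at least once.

The integers in [647, 2757] that use the digit 6 at least once: 647, 648, 649, 650, 651, 652, …, 2746, 2756.
601 qualify.

601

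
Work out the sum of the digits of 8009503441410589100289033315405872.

122

8+0+0+9+5+0+3+4+4+1+4+1+0+5+8+9+1+0+0+2+8+9+0+3+3+3+1+5+4+0+5+8+7+2 = 122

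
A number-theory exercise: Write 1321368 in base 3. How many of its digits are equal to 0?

4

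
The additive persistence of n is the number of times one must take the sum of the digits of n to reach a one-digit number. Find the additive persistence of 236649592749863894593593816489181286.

2

236649592749863894593593816489181286 → 200 → 2 (2 steps)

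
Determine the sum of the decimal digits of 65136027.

30

6+5+1+3+6+0+2+7 = 30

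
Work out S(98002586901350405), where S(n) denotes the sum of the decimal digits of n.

9+8+0+0+2+5+8+6+9+0+1+3+5+0+4+0+5 = 65

65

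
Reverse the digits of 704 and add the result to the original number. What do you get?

1111

Reverse of 704 is 407.
704 + 407 = 1111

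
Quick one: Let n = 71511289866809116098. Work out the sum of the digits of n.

7+1+5+1+1+2+8+9+8+6+6+8+0+9+1+1+6+0+9+8 = 96

96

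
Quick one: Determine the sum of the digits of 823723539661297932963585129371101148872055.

188

8+2+3+7+2+3+5+3+9+6+6+1+2+9+7+9+3+2+9+6+3+5+8+5+1+2+9+3+7+1+1+0+1+1+4+8+8+7+2+0+5+5 = 188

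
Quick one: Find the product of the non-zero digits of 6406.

144

6×4×6 = 144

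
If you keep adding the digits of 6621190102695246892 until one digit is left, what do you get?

6+6+2+1+1+9+0+1+0+2+6+9+5+2+4+6+8+9+2 = 79
7+9 = 16
1+6 = 7

7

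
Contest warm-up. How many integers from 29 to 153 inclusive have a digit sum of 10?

The integers in [29, 153] that have a digit sum of 10: 37, 46, 55, 64, 73, 82, …, 136, 145.
12 qualify.

12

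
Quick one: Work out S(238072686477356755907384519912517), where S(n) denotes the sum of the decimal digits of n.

2+3+8+0+7+2+6+8+6+4+7+7+3+5+6+7+5+5+9+0+7+3+8+4+5+1+9+9+1+2+5+1+7 = 162

162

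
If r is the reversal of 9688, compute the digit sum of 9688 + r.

Reversal of 9688 is 8869; 9688 + 8869 = 18557.
Digit sum of 18557: 1+8+5+5+7 = 26.

26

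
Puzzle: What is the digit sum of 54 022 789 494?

5+4+0+2+2+7+8+9+4+9+4 = 54

54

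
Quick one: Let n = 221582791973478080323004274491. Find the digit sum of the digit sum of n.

5

First digit sum: 122.
1+2+2 = 5.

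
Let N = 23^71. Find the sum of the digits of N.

452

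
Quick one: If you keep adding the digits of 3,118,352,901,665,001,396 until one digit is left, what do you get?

6

3+1+1+8+3+5+2+9+0+1+6+6+5+0+0+1+3+9+6 = 69
6+9 = 15
1+5 = 6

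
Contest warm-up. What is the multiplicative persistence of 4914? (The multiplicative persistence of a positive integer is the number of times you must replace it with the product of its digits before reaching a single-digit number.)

4914 → 144 → 16 → 6 (3 steps)

3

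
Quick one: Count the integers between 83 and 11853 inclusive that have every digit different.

The integers in [83, 11853] that have every digit different: 83, 84, 85, 86, 87, 89, …, 10986, 10987.
5535 qualify.

5535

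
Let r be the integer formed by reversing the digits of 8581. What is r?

1858

Reversing 8581 gives 1858.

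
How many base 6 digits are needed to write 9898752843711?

9898752843711 in base 6 is 33015231351045343, which has 17 digits.

17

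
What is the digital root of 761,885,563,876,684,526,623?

7+6+1+8+8+5+5+6+3+8+7+6+6+8+4+5+2+6+6+2+3 = 112
1+1+2 = 4
(Equivalently, 761,885,563,876,684,526,623 mod 9 = 4.)

4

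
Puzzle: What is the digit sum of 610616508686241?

60

6+1+0+6+1+6+5+0+8+6+8+6+2+4+1 = 60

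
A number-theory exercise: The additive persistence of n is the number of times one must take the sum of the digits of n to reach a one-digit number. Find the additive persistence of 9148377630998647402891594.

2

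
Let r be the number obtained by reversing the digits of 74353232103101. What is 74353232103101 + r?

Reverse of 74353232103101 is 10130123235347.
74353232103101 + 10130123235347 = 84483355338448

84483355338448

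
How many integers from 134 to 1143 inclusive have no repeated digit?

686

The integers in [134, 1143] that have no repeated digit: 134, 135, 136, 137, 138, 139, …, 1097, 1098.
686 qualify.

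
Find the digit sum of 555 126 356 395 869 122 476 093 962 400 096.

148

5+5+5+1+2+6+3+5+6+3+9+5+8+6+9+1+2+2+4+7+6+0+9+3+9+6+2+4+0+0+0+9+6 = 148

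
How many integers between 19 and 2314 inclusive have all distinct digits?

The integers in [19, 2314] that have all distinct digits: 19, 20, 21, 23, 24, 25, …, 2310, 2314.
1346 qualify.

1346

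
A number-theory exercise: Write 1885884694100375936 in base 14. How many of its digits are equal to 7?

2

1885884694100375936 in base 14 is C1A047830BC65972.
The digit 7 appears 2 times.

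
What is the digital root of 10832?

1+0+8+3+2 = 14
1+4 = 5
(Equivalently, 10832 mod 9 = 5.)

5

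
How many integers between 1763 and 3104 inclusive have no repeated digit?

693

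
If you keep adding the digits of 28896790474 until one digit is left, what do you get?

2+8+8+9+6+7+9+0+4+7+4 = 64
6+4 = 10
1+0 = 1
(Equivalently, 28896790474 mod 9 = 1.)

1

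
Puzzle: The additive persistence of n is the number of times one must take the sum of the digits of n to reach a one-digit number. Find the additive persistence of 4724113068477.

4724113068477 → 54 → 9 (2 steps)

2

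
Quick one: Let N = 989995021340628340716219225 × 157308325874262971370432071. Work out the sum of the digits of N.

279

989995021340628340716219225 × 157308325874262971370432071 = 155734459430949487724789788813808365228620185806764975
Sum of its 54 digits: 279.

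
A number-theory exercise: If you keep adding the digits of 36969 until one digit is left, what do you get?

6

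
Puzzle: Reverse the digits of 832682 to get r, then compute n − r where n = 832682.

546444

Reverse of 832682 is 286238.
832682 − 286238 = 546444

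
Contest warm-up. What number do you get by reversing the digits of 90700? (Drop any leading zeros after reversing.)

Reversing 90700 gives 709.

709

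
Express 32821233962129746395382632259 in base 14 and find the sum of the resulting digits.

32821233962129746395382632259 in base 14 is A2D5C304453C19CA02A2875BD.
Digit sum: 10+2+13+5+12+3+0+4+4+5+3+12+1+9+12+10+0+2+10+2+8+7+5+11+13 = 163.

163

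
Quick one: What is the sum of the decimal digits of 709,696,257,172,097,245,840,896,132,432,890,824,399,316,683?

7+0+9+6+9+6+2+5+7+1+7+2+0+9+7+2+4+5+8+4+0+8+9+6+1+3+2+4+3+2+8+9+0+8+2+4+3+9+9+3+1+6+6+8+3 = 217

217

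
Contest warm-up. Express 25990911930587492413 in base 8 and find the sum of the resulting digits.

25990911930587492413 in base 8 is 2642622113076310230075.
Digit sum: 2+6+4+2+6+2+2+1+1+3+0+7+6+3+1+0+2+3+0+0+7+5 = 63.

63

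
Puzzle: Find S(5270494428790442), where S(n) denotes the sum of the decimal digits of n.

5+2+7+0+4+9+4+4+2+8+7+9+0+4+4+2 = 71

71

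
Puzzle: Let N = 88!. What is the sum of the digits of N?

88! = 185482642257398439114796845645546284380220968949399346684421580986889562184028199319100141244804501828416633516851200000000000000000000
Sum of its 135 digits: 531.

531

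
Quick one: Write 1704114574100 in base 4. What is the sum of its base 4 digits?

1704114574100 in base 4 is 120303011021031030110.
Digit sum: 1+2+0+3+0+3+0+1+1+0+2+1+0+3+1+0+3+0+1+1+0 = 23.

23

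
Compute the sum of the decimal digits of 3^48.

3^48 = 79766443076872509863361
Sum of its 23 digits: 117.

117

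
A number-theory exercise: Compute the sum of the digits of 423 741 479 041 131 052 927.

76

4+2+3+7+4+1+4+7+9+0+4+1+1+3+1+0+5+2+9+2+7 = 76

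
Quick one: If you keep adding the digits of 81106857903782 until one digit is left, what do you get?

8+1+1+0+6+8+5+7+9+0+3+7+8+2 = 65
6+5 = 11
1+1 = 2

2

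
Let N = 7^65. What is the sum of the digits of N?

247

7^65 = 8538323413450849900970017037940802745289307058918668807
Sum of its 55 digits: 247.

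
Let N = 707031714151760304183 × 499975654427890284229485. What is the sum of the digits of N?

707031714151760304183 × 499975654427890284229485 = 353498643984299414462791069260906971377435755
Sum of its 45 digits: 225.

225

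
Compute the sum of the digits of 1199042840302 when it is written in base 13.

1199042840302 in base 13 is 890B91CA118.
Digit sum: 8+9+0+11+9+1+12+10+1+1+8 = 70.

70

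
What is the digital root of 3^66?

9

The digital root of n equals n mod 9 (or 9 when 9 | n), so we need 3^66 mod 9.
3^66 ≡ 0 (mod 9), so the digital root is 9.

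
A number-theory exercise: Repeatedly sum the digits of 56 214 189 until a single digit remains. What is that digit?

5+6+2+1+4+1+8+9 = 36
3+6 = 9

9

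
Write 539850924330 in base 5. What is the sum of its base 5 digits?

34

539850924330 in base 5 is 32321103314034310.
Digit sum: 3+2+3+2+1+1+0+3+3+1+4+0+3+4+3+1+0 = 34.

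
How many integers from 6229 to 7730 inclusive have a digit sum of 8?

3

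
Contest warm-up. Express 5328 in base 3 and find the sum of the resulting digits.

8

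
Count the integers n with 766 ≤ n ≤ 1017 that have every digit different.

162

The integers in [766, 1017] that have every digit different: 768, 769, 780, 781, 782, 783, …, 986, 987.
162 qualify.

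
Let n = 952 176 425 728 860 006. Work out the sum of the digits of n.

9+5+2+1+7+6+4+2+5+7+2+8+8+6+0+0+0+6 = 78

78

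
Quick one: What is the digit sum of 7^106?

7^106 = 380532926880843152923706465386871407580539099147930273794471851842901108534824949331057649
Sum of its 90 digits: 412.

412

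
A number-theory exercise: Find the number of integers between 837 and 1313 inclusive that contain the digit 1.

339

The integers in [837, 1313] that contain the digit 1: 841, 851, 861, 871, 881, 891, …, 1312, 1313.
339 qualify.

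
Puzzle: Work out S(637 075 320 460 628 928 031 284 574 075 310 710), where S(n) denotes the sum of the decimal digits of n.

136

6+3+7+0+7+5+3+2+0+4+6+0+6+2+8+9+2+8+0+3+1+2+8+4+5+7+4+0+7+5+3+1+0+7+1+0 = 136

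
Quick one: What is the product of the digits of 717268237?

197568

7×1×7×2×6×8×2×3×7 = 197568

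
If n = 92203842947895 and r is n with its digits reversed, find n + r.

Reverse of 92203842947895 is 59874924830229.
92203842947895 + 59874924830229 = 152078767778124

152078767778124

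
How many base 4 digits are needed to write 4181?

7

4181 in base 4 is 1001111, which has 7 digits.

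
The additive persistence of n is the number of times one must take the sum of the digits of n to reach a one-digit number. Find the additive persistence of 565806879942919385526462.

3

565806879942919385526462 → 129 → 12 → 3 (3 steps)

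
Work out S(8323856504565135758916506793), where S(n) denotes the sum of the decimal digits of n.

135

8+3+2+3+8+5+6+5+0+4+5+6+5+1+3+5+7+5+8+9+1+6+5+0+6+7+9+3 = 135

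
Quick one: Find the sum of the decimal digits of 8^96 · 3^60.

486

8^96 · 3^60 = 21082108028590031338041673112769275075606316976406230050958273278343776191028447202400214593979878469236316759392256
Sum of its 116 digits: 486.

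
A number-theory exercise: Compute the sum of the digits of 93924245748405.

9+3+9+2+4+2+4+5+7+4+8+4+0+5 = 66

66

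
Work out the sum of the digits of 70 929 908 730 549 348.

87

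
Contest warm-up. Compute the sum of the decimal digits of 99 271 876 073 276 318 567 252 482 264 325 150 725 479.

189

9+9+2+7+1+8+7+6+0+7+3+2+7+6+3+1+8+5+6+7+2+5+2+4+8+2+2+6+4+3+2+5+1+5+0+7+2+5+4+7+9 = 189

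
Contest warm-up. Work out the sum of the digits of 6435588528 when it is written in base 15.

6435588528 in base 15 is 279ECB0A3.
Digit sum: 2+7+9+14+12+11+0+10+3 = 68.

68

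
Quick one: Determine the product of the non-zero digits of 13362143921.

1×3×3×6×2×1×4×3×9×2×1 = 23328

23328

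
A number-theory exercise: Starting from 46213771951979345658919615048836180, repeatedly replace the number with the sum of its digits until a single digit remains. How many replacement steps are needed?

46213771951979345658919615048836180 → 171 → 9 (2 steps)

2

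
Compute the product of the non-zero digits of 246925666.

2×4×6×9×2×5×6×6×6 = 933120

933120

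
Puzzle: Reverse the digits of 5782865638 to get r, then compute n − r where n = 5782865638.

-2582817237

Reverse of 5782865638 is 8365682875.
5782865638 − 8365682875 = -2582817237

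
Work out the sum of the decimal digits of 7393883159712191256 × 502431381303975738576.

7393883159712191256 × 502431381303975738576 = 3714918929134400909706366440633969091456
Sum of its 40 digits: 180.

180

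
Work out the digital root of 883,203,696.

9

8+8+3+2+0+3+6+9+6 = 45
4+5 = 9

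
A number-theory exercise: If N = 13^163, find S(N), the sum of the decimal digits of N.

13^163 = 37390943672440437420112697874393830885497091104187893672143989133250959543170267176262630114275677574911201911643998669839847614106235610766057815223532354084366583128147564927390997
Sum of its 182 digits: 823.

823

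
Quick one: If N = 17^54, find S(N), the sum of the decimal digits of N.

17^54 = 2781261054089634417978685260068829533776361098661640987380359813729
Sum of its 67 digits: 325.

325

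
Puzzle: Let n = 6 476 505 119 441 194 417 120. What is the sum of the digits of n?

82

6+4+7+6+5+0+5+1+1+9+4+4+1+1+9+4+4+1+7+1+2+0 = 82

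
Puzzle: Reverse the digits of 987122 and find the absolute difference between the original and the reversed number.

765333

Reverse of 987122 is 221789.
|987122 − 221789| = 765333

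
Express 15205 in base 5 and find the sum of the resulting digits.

13

15205 in base 5 is 441310.
Digit sum: 4+4+1+3+1+0 = 13.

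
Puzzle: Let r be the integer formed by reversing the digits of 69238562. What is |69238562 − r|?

Reverse of 69238562 is 26583296.
|69238562 − 26583296| = 42655266

42655266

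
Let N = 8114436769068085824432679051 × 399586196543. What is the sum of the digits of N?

176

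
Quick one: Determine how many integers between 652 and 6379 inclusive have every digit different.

The integers in [652, 6379] that have every digit different: 652, 653, 654, 657, 658, 659, …, 6378, 6379.
2976 qualify.

2976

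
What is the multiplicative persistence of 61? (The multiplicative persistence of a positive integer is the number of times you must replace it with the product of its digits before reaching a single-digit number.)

61 → 6 (1 step)

1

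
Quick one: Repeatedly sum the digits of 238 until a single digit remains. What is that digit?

2+3+8 = 13
1+3 = 4

4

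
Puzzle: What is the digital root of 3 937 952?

3+9+3+7+9+5+2 = 38
3+8 = 11
1+1 = 2

2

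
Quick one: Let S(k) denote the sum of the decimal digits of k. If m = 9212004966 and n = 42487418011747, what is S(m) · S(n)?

2262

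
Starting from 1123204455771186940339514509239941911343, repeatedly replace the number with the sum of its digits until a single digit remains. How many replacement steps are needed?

3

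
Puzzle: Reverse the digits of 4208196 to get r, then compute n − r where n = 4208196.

Reverse of 4208196 is 6918024.
4208196 − 6918024 = -2709828

-2709828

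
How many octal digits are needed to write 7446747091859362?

7446747091859362 in base 8 is 323514335311073642, which has 18 digits.

18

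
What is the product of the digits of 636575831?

6×3×6×5×7×5×8×3×1 = 453600

453600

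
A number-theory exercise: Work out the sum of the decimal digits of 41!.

41! = 33452526613163807108170062053440751665152000000000
Sum of its 50 digits: 144.

144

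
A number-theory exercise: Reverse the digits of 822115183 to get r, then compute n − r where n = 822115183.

440603955

Reverse of 822115183 is 381511228.
822115183 − 381511228 = 440603955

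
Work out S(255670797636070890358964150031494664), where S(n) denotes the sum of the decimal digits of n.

2+5+5+6+7+0+7+9+7+6+3+6+0+7+0+8+9+0+3+5+8+9+6+4+1+5+0+0+3+1+4+9+4+6+6+4 = 165

165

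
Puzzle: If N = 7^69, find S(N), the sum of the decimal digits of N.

244

7^69 = 20500514515695490612229010908095867391439626248463723805607
Sum of its 59 digits: 244.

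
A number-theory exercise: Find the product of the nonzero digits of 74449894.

1161216

7×4×4×4×9×8×9×4 = 1161216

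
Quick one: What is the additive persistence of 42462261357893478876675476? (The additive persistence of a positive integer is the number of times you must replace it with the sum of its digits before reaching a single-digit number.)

3

42462261357893478876675476 → 137 → 11 → 2 (3 steps)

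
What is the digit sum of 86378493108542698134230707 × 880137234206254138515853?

86378493108542698134230707 × 880137234206254138515853 = 76024928019456753789158794622235477226052878898071
Sum of its 50 digits: 247.

247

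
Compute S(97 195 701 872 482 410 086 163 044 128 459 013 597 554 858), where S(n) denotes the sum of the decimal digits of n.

196

9+7+1+9+5+7+0+1+8+7+2+4+8+2+4+1+0+0+8+6+1+6+3+0+4+4+1+2+8+4+5+9+0+1+3+5+9+7+5+5+4+8+5+8 = 196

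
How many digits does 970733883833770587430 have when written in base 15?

18

970733883833770587430 in base 15 is 9CBC577DA35483E38A, which has 18 digits.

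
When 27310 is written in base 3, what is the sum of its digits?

8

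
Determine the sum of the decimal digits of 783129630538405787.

7+8+3+1+2+9+6+3+0+5+3+8+4+0+5+7+8+7 = 86

86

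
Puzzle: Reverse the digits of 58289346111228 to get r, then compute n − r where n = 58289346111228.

Reverse of 58289346111228 is 82211164398285.
58289346111228 − 82211164398285 = -23921818287057

-23921818287057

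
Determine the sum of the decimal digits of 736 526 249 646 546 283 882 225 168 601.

7+3+6+5+2+6+2+4+9+6+4+6+5+4+6+2+8+3+8+8+2+2+2+5+1+6+8+6+0+1 = 137

137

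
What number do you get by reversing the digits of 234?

432

Reversing 234 gives 432.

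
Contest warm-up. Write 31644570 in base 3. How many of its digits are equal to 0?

5

31644570 in base 3 is 2012112201012010.
The digit 0 appears 5 times.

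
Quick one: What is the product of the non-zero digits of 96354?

9×6×3×5×4 = 3240

3240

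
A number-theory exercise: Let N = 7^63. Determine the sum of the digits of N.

208

7^63 = 174251498233690814305510551794710260107945042018748343
Sum of its 54 digits: 208.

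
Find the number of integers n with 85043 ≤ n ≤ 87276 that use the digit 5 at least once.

1283

The integers in [85043, 87276] that use the digit 5 at least once: 85043, 85044, 85045, 85046, 85047, 85048, …, 87265, 87275.
1283 qualify.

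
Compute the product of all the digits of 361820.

3×6×1×8×2×0 = 0

0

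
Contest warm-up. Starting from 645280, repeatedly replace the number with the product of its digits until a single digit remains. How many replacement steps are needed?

1

645280 → 0 (1 step)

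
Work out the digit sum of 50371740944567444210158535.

104

5+0+3+7+1+7+4+0+9+4+4+5+6+7+4+4+4+2+1+0+1+5+8+5+3+5 = 104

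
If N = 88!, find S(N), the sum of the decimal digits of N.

531

88! = 185482642257398439114796845645546284380220968949399346684421580986889562184028199319100141244804501828416633516851200000000000000000000
Sum of its 135 digits: 531.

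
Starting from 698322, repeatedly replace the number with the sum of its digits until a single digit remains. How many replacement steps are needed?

698322 → 30 → 3 (2 steps)

2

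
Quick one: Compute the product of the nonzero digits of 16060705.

1260

1×6×6×7×5 = 1260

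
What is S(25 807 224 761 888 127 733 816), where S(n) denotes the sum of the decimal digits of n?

106

2+5+8+0+7+2+2+4+7+6+1+8+8+8+1+2+7+7+3+3+8+1+6 = 106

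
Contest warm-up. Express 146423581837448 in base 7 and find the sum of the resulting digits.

146423581837448 in base 7 is 42561516600023036.
Digit sum: 4+2+5+6+1+5+1+6+6+0+0+0+2+3+0+3+6 = 50.

50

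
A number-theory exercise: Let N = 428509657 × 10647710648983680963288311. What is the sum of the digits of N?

146

428509657 × 10647710648983680963288311 = 4562646838031244528176103738719327
Sum of its 34 digits: 146.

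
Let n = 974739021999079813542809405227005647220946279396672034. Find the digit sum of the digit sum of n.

14

First digit sum: 248.
2+4+8 = 14.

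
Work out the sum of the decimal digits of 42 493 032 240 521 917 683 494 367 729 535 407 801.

159

4+2+4+9+3+0+3+2+2+4+0+5+2+1+9+1+7+6+8+3+4+9+4+3+6+7+7+2+9+5+3+5+4+0+7+8+0+1 = 159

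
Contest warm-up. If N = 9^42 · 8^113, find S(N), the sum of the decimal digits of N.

9^42 · 8^113 = 13407688965393608760422685186828509636808439519843476651728370717998183184757192477656944222571755249450768026325086603113525842079272537161728
Sum of its 143 digits: 675.

675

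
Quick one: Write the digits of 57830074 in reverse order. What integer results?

47003875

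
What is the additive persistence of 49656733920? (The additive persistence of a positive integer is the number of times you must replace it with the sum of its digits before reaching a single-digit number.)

2

49656733920 → 54 → 9 (2 steps)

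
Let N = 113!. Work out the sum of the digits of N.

113! = 22311927486598136465966070212187151182564399087952213171022161345724023063584214692821047352118139068425569179220877461124773845924561575264739138192463311667200000000000000000000000000
Sum of its 185 digits: 666.

666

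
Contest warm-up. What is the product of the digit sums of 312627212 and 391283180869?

1508

S(312627212) = 3+1+2+6+2+7+2+1+2 = 26.
S(391283180869) = 3+9+1+2+8+3+1+8+0+8+6+9 = 58.
26 · 58 = 1508.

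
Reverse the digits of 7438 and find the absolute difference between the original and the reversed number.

909

Reverse of 7438 is 8347.
|7438 − 8347| = 909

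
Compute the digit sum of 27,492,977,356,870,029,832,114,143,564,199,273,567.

178

2+7+4+9+2+9+7+7+3+5+6+8+7+0+0+2+9+8+3+2+1+1+4+1+4+3+5+6+4+1+9+9+2+7+3+5+6+7 = 178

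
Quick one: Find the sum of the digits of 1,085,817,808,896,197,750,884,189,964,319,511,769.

1+0+8+5+8+1+7+8+0+8+8+9+6+1+9+7+7+5+0+8+8+4+1+8+9+9+6+4+3+1+9+5+1+1+7+6+9 = 197

197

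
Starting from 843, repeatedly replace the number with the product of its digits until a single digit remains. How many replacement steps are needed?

4

843 → 96 → 54 → 20 → 0 (4 steps)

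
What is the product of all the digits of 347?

84

3×4×7 = 84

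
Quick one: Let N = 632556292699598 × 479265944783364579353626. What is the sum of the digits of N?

632556292699598 × 479265944783364579353626 = 303162689249335338038621712301430042348
Sum of its 39 digits: 140.

140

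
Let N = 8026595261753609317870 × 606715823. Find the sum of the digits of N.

119

8026595261753609317870 × 606715823 = 4869862350122741500511965657010
Sum of its 31 digits: 119.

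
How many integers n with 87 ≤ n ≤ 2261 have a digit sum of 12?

The integers in [87, 2261] that have a digit sum of 12: 93, 129, 138, 147, 156, 165, …, 2244, 2253.
161 qualify.

161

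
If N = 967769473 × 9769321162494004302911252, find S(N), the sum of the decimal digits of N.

179

967769473 × 9769321162494004302911252 = 9454450792994569909888154713810196
Sum of its 34 digits: 179.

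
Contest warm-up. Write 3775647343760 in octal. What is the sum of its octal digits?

3775647343760 in base 8 is 66742607462220.
Digit sum: 6+6+7+4+2+6+0+7+4+6+2+2+2+0 = 54.

54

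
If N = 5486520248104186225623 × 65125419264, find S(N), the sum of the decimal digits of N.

5486520248104186225623 × 65125419264 = 357311931458210429097231574601472
Sum of its 33 digits: 126.

126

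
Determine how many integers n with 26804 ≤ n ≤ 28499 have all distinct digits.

The integers in [26804, 28499] that have all distinct digits: 26804, 26805, 26807, 26809, 26810, 26813, …, 28496, 28497.
586 qualify.

586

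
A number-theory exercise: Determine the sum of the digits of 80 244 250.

25

8+0+2+4+4+2+5+0 = 25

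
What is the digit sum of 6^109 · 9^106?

6^109 · 9^106 = 929377795910369845578172158494799211385661298333281848692774862953316803752403375257107382845462598558005536107193236921900679408305860342025574653292799256103695524091968399575074471936
Sum of its 186 digits: 882.

882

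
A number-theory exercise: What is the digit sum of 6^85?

6^85 = 1389492742073028616036418943402668319023150170860455154661957042176
Sum of its 67 digits: 270.

270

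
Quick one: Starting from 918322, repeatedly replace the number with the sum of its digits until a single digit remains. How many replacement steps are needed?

2

918322 → 25 → 7 (2 steps)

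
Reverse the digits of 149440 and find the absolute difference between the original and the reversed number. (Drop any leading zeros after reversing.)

104499

Reverse of 149440 is 44941.
|149440 − 44941| = 104499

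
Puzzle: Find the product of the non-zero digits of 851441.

640

8×5×1×4×4×1 = 640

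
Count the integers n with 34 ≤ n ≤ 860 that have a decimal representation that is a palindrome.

82

The integers in [34, 860] that have a decimal representation that is a palindrome: 44, 55, 66, 77, 88, 99, …, 848, 858.
82 qualify.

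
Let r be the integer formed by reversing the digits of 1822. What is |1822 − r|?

459

Reverse of 1822 is 2281.
|1822 − 2281| = 459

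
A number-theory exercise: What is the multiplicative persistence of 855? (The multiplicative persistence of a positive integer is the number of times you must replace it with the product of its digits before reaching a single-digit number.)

855 → 200 → 0 (2 steps)

2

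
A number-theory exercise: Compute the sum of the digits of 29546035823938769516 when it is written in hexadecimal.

116

29546035823938769516 in base 16 is 19A089B0A4ED6126C.
Digit sum: 1+9+10+0+8+9+11+0+10+4+14+13+6+1+2+6+12 = 116.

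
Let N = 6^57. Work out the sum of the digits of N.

6^57 = 226267027688376192080197927193400943822503936
Sum of its 45 digits: 198.

198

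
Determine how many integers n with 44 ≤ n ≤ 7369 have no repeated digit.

The integers in [44, 7369] that have no repeated digit: 45, 46, 47, 48, 49, 50, …, 7368, 7369.
3932 qualify.

3932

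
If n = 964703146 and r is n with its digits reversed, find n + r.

Reverse of 964703146 is 641307469.
964703146 + 641307469 = 1606010615

1606010615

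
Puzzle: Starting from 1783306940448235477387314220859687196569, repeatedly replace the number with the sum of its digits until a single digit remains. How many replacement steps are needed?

1783306940448235477387314220859687196569 → 194 → 14 → 5 (3 steps)

3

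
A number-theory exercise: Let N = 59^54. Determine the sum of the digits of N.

397

59^54 = 422677012039049823392189249582912168508183424511470863651731021473975132385500943781398124444361
Sum of its 96 digits: 397.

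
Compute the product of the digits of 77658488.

3010560

7×7×6×5×8×4×8×8 = 3010560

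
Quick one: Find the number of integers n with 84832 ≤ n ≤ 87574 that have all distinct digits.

The integers in [84832, 87574] that have all distinct digits: 84901, 84902, 84903, 84905, 84906, 84907, …, 87564, 87569.
960 qualify.

960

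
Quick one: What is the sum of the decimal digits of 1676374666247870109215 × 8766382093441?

146

1676374666247870109215 × 8766382093441 = 14695740856093461252627641005158815
Sum of its 35 digits: 146.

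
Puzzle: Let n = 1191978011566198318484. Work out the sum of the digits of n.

101

1+1+9+1+9+7+8+0+1+1+5+6+6+1+9+8+3+1+8+4+8+4 = 101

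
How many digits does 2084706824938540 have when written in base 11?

15

2084706824938540 in base 11 is 554285221534950, which has 15 digits.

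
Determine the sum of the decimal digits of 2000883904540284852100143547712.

2+0+0+0+8+8+3+9+0+4+5+4+0+2+8+4+8+5+2+1+0+0+1+4+3+5+4+7+7+1+2 = 107

107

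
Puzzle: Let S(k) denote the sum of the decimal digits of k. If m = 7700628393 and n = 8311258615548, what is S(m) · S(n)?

S(7700628393) = 7+7+0+0+6+2+8+3+9+3 = 45.
S(8311258615548) = 8+3+1+1+2+5+8+6+1+5+5+4+8 = 57.
45 · 57 = 2565.

2565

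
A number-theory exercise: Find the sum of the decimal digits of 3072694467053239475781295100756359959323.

185

3+0+7+2+6+9+4+4+6+7+0+5+3+2+3+9+4+7+5+7+8+1+2+9+5+1+0+0+7+5+6+3+5+9+9+5+9+3+2+3 = 185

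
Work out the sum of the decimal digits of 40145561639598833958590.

116

4+0+1+4+5+5+6+1+6+3+9+5+9+8+8+3+3+9+5+8+5+9+0 = 116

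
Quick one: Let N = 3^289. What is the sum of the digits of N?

630

3^289 = 772756406027696636078093489486631531815180023513451746128809350868877244195493441005493777234099032940159779395631842722786797026004932483
Sum of its 138 digits: 630.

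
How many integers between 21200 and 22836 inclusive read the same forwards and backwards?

The integers in [21200, 22836] that read the same forwards and backwards: 21212, 21312, 21412, 21512, 21612, 21712, …, 22722, 22822.
17 qualify.

17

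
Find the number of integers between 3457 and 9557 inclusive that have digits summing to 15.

The integers in [3457, 9557] that have digits summing to 15: 3462, 3471, 3480, 3507, 3516, 3525, …, 9501, 9510.
328 qualify.

328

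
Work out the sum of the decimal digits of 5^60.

5^60 = 867361737988403547205962240695953369140625
Sum of its 42 digits: 199.

199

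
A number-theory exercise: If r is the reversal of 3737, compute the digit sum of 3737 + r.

4

Reversal of 3737 is 7373; 3737 + 7373 = 11110.
Digit sum of 11110: 1+1+1+1+0 = 4.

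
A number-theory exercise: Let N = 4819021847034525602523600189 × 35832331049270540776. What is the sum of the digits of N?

4819021847034525602523600189 × 35832331049270540776 = 172676786156608302232349505662865570614445806664
Sum of its 48 digits: 213.

213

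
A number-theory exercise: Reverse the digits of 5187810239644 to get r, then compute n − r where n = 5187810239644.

718490051829

Reverse of 5187810239644 is 4469320187815.
5187810239644 − 4469320187815 = 718490051829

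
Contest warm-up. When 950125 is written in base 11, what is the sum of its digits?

35

950125 in base 11 is 599930.
Digit sum: 5+9+9+9+3+0 = 35.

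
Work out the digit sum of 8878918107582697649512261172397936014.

182

8+8+7+8+9+1+8+1+0+7+5+8+2+6+9+7+6+4+9+5+1+2+2+6+1+1+7+2+3+9+7+9+3+6+0+1+4 = 182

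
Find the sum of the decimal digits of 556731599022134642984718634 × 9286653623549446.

187

556731599022134642984718634 × 9286653623549446 = 5170173521403383889624164627121092696576764
Sum of its 43 digits: 187.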